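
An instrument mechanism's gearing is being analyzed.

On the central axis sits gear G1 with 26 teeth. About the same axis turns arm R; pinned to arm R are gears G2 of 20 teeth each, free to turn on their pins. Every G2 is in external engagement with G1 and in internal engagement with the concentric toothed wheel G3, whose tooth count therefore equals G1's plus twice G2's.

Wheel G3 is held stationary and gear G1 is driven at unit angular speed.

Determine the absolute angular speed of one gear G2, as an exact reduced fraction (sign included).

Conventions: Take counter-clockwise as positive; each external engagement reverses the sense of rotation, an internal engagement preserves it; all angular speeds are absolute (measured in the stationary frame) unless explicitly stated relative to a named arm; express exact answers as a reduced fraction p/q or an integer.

recognized (axles ride arm R): planetary set, 26/20/66 teeth
ring teeth: 26 + 2·20 = 66
26(ω_sun−ω_arm) = −66(ω_ring−ω_arm),  ω_ring = 0, ω_sun = 1
26(1−ω_arm) = −66(0−ω_arm)  ⇒  92·ω_arm = 26  ⇒  ω_arm = 13/46
sun–planet mesh: 26·(1−13/46) = −20·(ω_p−ω_arm)  ⇒  ω_p−ω_arm = -429/460
ω_p = 13/46 − 429/460 = -13/20
exact speed ratio = -13/20

-13/20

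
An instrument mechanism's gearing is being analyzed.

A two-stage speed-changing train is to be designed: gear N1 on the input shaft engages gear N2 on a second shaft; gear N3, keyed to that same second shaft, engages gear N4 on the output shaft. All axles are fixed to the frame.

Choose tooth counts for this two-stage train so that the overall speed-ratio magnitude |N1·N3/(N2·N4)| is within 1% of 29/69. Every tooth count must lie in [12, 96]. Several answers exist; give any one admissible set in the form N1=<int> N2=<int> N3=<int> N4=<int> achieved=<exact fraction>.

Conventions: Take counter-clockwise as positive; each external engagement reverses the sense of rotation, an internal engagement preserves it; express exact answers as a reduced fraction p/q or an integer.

class = fixed-axis compound train [2-stage, 29/69 wanted]
target = 29/69 in lowest terms: an exact hit needs N1·N3 = k·29 and N2·N4 = k·69 for one integer k, every count in [12, 96]; additionally prefer no 1:1 stage (N1 ≠ N2, N3 ≠ N4)
k = 1…11: no 1:1-free in-range split of k·29 and k·69 into factor pairs; take k = 12
k = 12: N1·N3 = 348 = 12·29, N2·N4 = 828 = 69·12
achieved = 12·29/(69·12) = 29/69; |achieved − target| = 0 ≤ 29/6900 ✓

N1=12 N2=69 N3=29 N4=12 achieved=29/69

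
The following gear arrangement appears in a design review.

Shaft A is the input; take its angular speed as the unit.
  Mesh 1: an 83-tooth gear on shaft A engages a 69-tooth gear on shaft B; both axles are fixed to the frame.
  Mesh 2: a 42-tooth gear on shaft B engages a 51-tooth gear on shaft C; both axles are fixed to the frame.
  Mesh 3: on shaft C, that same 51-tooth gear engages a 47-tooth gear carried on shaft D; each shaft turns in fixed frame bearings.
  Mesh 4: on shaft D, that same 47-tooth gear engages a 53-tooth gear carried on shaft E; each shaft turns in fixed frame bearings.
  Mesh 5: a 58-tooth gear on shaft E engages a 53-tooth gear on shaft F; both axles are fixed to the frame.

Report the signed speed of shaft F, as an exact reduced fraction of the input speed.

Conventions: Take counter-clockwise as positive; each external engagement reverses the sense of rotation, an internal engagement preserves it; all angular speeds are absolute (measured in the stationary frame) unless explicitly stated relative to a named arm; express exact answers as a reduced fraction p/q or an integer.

5-mesh fixed-axis compound train (all bearings frame-fixed)
mesh 1 [83T→69T]: |ω|/ω_in = 1×83/69 = 83/69, sense flips to −
mesh 2 [42T→51T]: |ω|/ω_in = (83/69)×42/51 = 1162/1173, sense flips to +
mesh 3 [51T→47T]: |ω|/ω_in = (1162/1173)×51/47 = 1162/1081, sense flips to −
mesh 4 [47T→53T]: |ω|/ω_in = (1162/1081)×47/53 = 1162/1219, sense flips to +
mesh 5 [58T→53T]: |ω|/ω_in = (1162/1219)×58/53 = 67396/64607, sense flips to −
signed output speed (× input speed) = -67396/64607

-67396/64607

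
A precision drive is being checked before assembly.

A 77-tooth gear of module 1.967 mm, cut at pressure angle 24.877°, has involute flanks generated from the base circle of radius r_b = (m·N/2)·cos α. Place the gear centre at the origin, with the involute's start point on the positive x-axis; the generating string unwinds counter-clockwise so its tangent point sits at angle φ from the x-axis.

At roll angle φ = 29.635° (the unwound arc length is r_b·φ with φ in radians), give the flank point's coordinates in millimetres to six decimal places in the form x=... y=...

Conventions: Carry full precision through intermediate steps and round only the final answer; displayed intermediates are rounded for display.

single-mesh involute tooth geometry (77T wheel at module 1.967)
pitch radius r_p = m·N/2 = 1.967·77/2 = 75.729500
base radius r_b = r_p·cos α = 75.729500·cos 24.877° = 68.702784
roll angle φ = 29.635° = 0.51722832 rad
x = r_b·(cos φ + φ·sin φ) = 77.287089
y = r_b·(sin φ − φ·cos φ) = 3.084869

x=77.287089 y=3.084869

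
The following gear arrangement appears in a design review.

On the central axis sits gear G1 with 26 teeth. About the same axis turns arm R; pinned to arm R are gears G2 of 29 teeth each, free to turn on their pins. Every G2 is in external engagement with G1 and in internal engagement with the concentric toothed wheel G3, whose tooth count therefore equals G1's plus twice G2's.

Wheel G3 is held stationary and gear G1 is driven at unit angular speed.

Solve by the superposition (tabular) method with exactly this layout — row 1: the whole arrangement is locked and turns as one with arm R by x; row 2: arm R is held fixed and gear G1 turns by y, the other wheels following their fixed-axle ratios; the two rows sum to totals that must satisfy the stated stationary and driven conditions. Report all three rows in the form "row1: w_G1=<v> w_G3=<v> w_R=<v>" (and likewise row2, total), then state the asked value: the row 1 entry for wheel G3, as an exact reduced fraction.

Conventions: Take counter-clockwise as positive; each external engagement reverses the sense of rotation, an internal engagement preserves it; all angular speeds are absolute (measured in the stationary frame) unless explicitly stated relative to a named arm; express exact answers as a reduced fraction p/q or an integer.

recognized (axles ride arm R): planetary set, 26/29/84 teeth
row 1 (train locked, turned with arm): all members turn x
row 2 (arm held, sun turns y): ω_ring = −(26/84)·y, ω_arm = 0
boundary: total ω_ring = x − (26/84)·y = 0 and total ω_sun = x + y = 1  ⇒  y = 42/55, x = 13/55
row 2 ring = −(26/84)·42/55 = -13/55
totals (row 1 + row 2): sun 13/55 + 42/55 = 1, ring 13/55 + (-13/55) = 0, arm 13/55 + 0 = 13/55
asked cell (row1, ring) = 13/55

row1: w_G1=13/55 w_G3=13/55 w_R=13/55
row2: w_G1=42/55 w_G3=-13/55 w_R=0
total: w_G1=1 w_G3=0 w_R=13/55
asked value: 13/55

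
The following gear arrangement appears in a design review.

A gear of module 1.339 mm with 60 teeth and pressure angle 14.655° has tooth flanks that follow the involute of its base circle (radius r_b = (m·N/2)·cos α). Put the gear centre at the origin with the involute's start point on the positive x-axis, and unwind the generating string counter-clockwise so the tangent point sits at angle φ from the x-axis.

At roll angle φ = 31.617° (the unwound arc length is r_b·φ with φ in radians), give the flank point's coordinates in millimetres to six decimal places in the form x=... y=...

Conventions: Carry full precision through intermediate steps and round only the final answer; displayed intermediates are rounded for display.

class = single-mesh tooth geometry [base-circle involute, m = 1.339, 60T]
pitch radius r_p = m·N/2 = 1.339·60/2 = 40.170000
base radius r_b = r_p·cos α = 40.170000·cos 14.655° = 38.863140
roll angle φ = 31.617° = 0.55182075 rad
x = r_b·(cos φ + φ·sin φ) = 44.337291
y = r_b·(sin φ − φ·cos φ) = 2.111194

x=44.337291 y=2.111194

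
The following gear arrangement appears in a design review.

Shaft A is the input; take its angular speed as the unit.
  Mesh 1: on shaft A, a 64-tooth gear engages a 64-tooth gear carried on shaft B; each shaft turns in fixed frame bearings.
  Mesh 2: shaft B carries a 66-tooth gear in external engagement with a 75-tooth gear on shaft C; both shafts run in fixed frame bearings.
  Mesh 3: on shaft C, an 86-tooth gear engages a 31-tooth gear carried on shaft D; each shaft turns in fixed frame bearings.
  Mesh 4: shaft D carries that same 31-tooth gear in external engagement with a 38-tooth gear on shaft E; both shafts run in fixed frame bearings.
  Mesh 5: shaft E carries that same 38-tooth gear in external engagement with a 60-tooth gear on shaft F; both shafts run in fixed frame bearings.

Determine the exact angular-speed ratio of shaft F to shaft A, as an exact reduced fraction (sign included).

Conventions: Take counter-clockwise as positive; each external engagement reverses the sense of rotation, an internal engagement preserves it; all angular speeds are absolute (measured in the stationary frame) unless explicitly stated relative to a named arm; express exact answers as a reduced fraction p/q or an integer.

-473/375

class = fixed-axis compound train [5 meshes; 5 ratios multiply, 5 sense flips]
mesh 1 [64T→64T]: running ratio 1, sense −
mesh 2 [66T→75T]: running ratio 22/25, sense +
mesh 3 [86T→31T]: running ratio 1892/775, sense −
mesh 4 [31T→38T]: running ratio 946/475, sense +
mesh 5 [38T→60T]: running ratio 473/375, sense −
ω_out/ω_in = -473/375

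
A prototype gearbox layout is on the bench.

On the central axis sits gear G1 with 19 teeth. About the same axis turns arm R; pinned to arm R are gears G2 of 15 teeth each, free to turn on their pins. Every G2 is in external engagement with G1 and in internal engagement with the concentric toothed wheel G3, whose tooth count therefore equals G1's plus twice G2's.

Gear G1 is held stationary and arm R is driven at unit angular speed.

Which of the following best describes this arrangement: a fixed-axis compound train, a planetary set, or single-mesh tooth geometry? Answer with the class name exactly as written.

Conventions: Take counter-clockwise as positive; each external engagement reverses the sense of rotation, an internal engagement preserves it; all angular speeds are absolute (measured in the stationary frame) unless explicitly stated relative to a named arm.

recognized (axles ride arm R): planetary set, 19/15/49 teeth
classification: planetary set

planetary set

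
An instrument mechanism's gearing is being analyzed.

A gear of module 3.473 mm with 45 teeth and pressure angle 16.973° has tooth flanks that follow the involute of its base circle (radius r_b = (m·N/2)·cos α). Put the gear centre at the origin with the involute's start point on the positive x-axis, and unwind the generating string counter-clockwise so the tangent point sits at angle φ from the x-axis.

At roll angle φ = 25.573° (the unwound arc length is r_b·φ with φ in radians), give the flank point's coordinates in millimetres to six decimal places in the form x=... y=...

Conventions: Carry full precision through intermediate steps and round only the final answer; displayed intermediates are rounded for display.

class = single-mesh tooth geometry [base-circle involute, m = 3.473, 45T]
pitch radius r_p = m·N/2 = 3.473·45/2 = 78.142500
base radius r_b = r_p·cos α = 78.142500·cos 16.973° = 74.738802
roll angle φ = 25.573° = 0.44633305 rad
x = r_b·(cos φ + φ·sin φ) = 81.816603
y = r_b·(sin φ − φ·cos φ) = 2.171328

x=81.816603 y=2.171328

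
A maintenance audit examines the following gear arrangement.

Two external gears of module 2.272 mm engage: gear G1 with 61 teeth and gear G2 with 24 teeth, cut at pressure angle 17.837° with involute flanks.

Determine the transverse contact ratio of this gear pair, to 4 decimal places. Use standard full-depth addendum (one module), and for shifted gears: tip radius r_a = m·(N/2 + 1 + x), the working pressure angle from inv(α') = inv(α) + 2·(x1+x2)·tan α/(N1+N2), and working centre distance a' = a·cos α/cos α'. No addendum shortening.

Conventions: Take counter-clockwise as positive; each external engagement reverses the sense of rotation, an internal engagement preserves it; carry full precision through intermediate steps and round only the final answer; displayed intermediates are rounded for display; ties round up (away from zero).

1.8075

topology: single-mesh involute geometry — m = 2.272, 61T/24T pair
base radii: r_b1 = 65.965065, r_b2 = 25.953468
tip radii: r_a1 = 71.568000, r_a2 = 29.536000
no profile shift: α' = α, a' = a
action lengths: √(r_a1²−r_b1²) = 27.759482, √(r_a2²−r_b2²) = 14.099390
base pitch p_b = π·m·cos α = 6.794602
CR = (27.759482 + 14.099390 − 96.560000·sin 17.83700°)/6.794602 = 1.807548
contact ratio ≈ 1.8075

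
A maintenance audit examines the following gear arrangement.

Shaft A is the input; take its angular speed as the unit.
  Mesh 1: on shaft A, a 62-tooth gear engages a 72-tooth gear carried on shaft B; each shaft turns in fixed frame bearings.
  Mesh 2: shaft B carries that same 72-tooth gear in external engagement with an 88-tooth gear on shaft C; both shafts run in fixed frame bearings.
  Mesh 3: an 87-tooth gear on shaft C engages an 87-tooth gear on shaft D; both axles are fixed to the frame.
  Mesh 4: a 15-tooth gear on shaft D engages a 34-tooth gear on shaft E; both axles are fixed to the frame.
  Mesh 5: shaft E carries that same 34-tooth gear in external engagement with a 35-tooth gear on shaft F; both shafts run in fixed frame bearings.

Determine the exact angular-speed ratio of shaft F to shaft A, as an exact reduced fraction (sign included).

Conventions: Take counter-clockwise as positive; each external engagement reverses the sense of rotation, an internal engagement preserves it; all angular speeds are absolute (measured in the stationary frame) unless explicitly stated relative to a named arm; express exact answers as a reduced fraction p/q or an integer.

class = fixed-axis compound train [5 meshes; 5 ratios multiply, 5 sense flips]
mesh 1 [62T→72T]: running ratio 31/36, sense −
mesh 2 [72T→88T]: running ratio 31/44, sense +
mesh 3 [87T→87T]: running ratio 31/44, sense −
mesh 4 [15T→34T]: running ratio 465/1496, sense +
mesh 5 [34T→35T]: running ratio 93/308, sense −
ω_out/ω_in = -93/308

-93/308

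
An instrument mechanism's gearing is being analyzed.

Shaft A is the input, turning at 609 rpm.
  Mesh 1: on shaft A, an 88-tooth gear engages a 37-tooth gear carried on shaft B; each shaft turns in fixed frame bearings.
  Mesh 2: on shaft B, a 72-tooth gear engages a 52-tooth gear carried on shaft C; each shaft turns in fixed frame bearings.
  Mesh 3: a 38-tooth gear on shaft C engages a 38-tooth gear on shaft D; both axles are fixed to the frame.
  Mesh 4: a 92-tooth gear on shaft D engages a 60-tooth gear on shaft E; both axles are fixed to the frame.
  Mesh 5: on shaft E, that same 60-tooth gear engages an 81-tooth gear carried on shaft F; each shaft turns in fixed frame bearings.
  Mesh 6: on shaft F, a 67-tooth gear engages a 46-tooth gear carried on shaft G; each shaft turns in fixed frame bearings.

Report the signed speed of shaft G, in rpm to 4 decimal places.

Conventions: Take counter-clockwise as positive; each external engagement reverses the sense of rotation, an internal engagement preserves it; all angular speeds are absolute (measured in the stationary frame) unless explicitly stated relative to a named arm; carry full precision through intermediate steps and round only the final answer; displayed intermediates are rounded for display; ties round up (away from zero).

topology: fixed-axis compound train — 6 meshes, A→G
mesh 1 [88T→37T]: ω = 609.0000×88/37 = 1448.4324 rpm, sense flips to −
mesh 2 [72T→52T]: ω = 1448.4324×72/52 = 2005.5218 rpm, sense flips to +
mesh 3 [38T→38T]: ω = 2005.5218×38/38 = 2005.5218 rpm, sense flips to −
mesh 4 [92T→60T]: ω = 2005.5218×92/60 = 3075.1335 rpm, sense flips to +
mesh 5 [60T→81T]: ω = 3075.1335×60/81 = 2277.8766 rpm, sense flips to −
mesh 6 [67T→46T]: ω = 2277.8766×67/46 = 3317.7769 rpm, sense flips to +
signed output speed = +3317.7769 rpm

+3317.7769 rpm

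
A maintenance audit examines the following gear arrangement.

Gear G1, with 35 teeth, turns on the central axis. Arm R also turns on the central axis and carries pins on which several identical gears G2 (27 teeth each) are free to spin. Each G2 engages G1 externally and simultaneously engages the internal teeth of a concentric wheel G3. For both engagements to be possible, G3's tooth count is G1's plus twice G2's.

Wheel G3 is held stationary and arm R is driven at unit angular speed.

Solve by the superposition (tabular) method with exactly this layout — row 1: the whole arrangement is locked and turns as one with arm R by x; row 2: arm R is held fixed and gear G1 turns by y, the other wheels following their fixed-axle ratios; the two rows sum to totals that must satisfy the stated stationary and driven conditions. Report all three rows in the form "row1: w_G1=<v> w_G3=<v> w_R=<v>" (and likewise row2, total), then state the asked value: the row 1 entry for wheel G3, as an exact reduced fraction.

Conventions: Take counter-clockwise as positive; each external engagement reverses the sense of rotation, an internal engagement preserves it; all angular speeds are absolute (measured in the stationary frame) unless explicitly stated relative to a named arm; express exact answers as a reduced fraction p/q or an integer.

row1: w_G1=1 w_G3=1 w_R=1
row2: w_G1=89/35 w_G3=-1 w_R=0
total: w_G1=124/35 w_G3=0 w_R=1
asked value: 1

planetary set (35T centre, 27T on arm, 89T internal) — Willis relation
row 1 (train locked, turned with arm): all members turn x
row 2 (arm held, sun turns y): ω_ring = −(35/89)·y, ω_arm = 0
boundary: total ω_ring = x − (35/89)·y = 0 and total ω_arm = x = 1  ⇒  y = 89/35, x = 1
row 2 ring = −(35/89)·89/35 = -1
totals (row 1 + row 2): sun 1 + 89/35 = 124/35, ring 1 + (-1) = 0, arm 1 + 0 = 1
asked cell (row1, ring) = 1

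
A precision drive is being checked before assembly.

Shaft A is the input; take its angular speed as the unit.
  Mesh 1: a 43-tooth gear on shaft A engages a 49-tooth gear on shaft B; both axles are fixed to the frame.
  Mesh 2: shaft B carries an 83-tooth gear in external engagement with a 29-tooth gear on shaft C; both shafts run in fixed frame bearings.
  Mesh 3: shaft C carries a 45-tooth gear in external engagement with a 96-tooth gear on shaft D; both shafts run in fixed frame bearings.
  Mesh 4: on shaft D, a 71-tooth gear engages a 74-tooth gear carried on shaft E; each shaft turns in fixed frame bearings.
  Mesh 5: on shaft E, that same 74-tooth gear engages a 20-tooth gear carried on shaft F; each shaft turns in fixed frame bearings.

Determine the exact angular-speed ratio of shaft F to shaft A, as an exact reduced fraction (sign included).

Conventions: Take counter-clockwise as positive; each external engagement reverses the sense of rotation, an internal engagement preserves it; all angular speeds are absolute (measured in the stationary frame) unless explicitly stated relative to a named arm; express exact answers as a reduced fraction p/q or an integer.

-760197/181888

class = fixed-axis compound train [5 meshes; 5 ratios multiply, 5 sense flips]
mesh 1 [43T→49T]: running ratio 43/49, sense −
mesh 2 [83T→29T]: running ratio 3569/1421, sense +
mesh 3 [45T→96T]: running ratio 53535/45472, sense −
mesh 4 [71T→74T]: running ratio 3800985/3364928, sense +
mesh 5 [74T→20T]: running ratio 760197/181888, sense −
ω_out/ω_in = -760197/181888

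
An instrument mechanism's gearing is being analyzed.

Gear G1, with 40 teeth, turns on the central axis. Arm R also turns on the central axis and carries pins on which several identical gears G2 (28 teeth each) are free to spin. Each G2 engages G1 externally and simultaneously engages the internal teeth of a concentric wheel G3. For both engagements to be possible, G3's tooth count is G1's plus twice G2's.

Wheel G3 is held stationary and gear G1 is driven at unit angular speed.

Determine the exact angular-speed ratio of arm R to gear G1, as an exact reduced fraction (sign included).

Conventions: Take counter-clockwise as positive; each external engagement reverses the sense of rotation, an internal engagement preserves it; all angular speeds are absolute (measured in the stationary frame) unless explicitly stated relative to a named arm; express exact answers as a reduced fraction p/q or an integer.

class = planetary set [G3 = 40+2·28 = 96; Willis about the carrier]
ring teeth: 40 + 2·28 = 96
40(ω_sun−ω_arm) = −96(ω_ring−ω_arm),  ω_ring = 0, ω_sun = 1
40(1−ω_arm) = −96(0−ω_arm)  ⇒  136·ω_arm = 40  ⇒  ω_arm = 5/17
ω_out/ω_in = 5/17

5/17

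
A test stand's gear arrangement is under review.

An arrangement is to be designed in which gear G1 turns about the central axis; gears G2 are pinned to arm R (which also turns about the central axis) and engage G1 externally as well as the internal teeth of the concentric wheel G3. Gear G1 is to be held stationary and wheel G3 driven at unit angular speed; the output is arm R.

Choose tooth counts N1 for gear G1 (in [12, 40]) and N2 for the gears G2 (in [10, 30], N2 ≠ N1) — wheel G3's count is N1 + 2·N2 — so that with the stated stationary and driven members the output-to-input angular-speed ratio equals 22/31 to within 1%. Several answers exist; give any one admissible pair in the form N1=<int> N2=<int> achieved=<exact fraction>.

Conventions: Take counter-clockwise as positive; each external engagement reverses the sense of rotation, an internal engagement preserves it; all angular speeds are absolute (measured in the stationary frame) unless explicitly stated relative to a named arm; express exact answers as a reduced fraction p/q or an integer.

planetary set to be sized for 22/31 (Willis relation)
Willis with ω_sun = 0: ω_arm/ω_ring = N3/(N1+N3); set equal to 22/31  ⇒  N3/N1 = (22/31)/(1 − 22/31) = 22/9
N3 = N1 + 2·N2  ⇒  N2/N1 = (N3/N1 − 1)/2 = (22/9 − 1)/2 = 13/18
smallest multiple with N1 ≥ 12 and N2 ≥ 10: k = 1  ⇒  N1 = 1·18 = 18, N2 = 1·13 = 13 (N1 ≤ 40, N2 ≤ 30, N2 ≠ N1 ✓), N3 = 18 + 2·13 = 44
check: N3/(N1+N3) with N1 = 18, N3 = 44 gives 22/31; |achieved − target| = 0 ≤ 11/1550 ✓

N1=18 N2=13 achieved=22/31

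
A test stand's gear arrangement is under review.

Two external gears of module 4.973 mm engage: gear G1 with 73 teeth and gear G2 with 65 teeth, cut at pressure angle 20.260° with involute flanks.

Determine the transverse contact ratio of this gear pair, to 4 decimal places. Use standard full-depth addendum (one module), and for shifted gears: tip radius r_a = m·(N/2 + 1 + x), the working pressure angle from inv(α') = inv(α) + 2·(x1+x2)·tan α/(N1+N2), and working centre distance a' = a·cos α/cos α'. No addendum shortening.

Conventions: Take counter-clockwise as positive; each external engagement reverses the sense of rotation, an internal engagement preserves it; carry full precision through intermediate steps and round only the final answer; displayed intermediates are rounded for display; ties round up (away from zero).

1.7900

single-mesh involute tooth geometry (73T engaging 65T at module 4.973)
base radii: r_b1 = 170.284364, r_b2 = 151.623063
tip radii: r_a1 = 186.487500, r_a2 = 166.595500
no profile shift: α' = α, a' = a
action lengths: √(r_a1²−r_b1²) = 76.031725, √(r_a2²−r_b2²) = 69.025410
base pitch p_b = π·m·cos α = 14.656551
CR = (76.031725 + 69.025410 − 343.137000·sin 20.26000°)/14.656551 = 1.790011
contact ratio ≈ 1.7900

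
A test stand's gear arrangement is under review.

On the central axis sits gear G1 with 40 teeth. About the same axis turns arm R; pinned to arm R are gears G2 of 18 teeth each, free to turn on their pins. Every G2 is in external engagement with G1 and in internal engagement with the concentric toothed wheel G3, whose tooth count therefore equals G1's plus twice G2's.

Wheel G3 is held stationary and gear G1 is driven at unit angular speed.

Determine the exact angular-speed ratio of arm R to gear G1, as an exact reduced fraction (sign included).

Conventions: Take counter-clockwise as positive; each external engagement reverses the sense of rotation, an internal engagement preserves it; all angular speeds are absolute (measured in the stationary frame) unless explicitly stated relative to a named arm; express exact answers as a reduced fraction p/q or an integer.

10/29

planetary set (40T centre, 18T on arm, 76T internal) — Willis relation
ring teeth: 40 + 2·18 = 76
40(ω_sun−ω_arm) = −76(ω_ring−ω_arm),  ω_ring = 0, ω_sun = 1
40(1−ω_arm) = −76(0−ω_arm)  ⇒  116·ω_arm = 40  ⇒  ω_arm = 10/29
ω_out/ω_in = 10/29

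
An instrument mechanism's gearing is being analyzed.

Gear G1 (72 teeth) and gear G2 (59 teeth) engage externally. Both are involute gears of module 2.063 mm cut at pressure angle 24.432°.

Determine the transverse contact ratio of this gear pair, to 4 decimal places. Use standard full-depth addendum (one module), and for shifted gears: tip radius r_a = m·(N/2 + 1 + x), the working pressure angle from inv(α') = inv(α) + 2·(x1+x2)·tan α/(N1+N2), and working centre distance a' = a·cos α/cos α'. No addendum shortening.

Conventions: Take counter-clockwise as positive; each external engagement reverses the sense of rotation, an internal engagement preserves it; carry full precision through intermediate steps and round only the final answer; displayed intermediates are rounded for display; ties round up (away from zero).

class = single-mesh tooth geometry [involute pair 72T × 59T, m = 2.063]
base radii: r_b1 = 67.617508, r_b2 = 55.408792
tip radii: r_a1 = 76.331000, r_a2 = 62.921500
no profile shift: α' = α, a' = a
action lengths: √(r_a1²−r_b1²) = 35.416015, √(r_a2²−r_b2²) = 29.815784
base pitch p_b = π·m·cos α = 5.900741
CR = (35.416015 + 29.815784 − 135.126500·sin 24.43200°)/5.900741 = 1.583144
contact ratio ≈ 1.5831

1.5831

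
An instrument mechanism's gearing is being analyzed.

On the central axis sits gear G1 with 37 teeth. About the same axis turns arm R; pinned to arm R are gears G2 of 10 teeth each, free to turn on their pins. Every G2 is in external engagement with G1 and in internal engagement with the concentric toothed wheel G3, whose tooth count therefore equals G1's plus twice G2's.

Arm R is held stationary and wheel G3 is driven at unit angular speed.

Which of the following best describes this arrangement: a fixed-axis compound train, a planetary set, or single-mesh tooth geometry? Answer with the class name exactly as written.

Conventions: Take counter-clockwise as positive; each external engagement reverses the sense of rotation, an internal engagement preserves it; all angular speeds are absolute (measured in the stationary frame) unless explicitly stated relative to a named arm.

planetary set

recognized (axles ride arm R): planetary set, 37/10/57 teeth
classification: planetary set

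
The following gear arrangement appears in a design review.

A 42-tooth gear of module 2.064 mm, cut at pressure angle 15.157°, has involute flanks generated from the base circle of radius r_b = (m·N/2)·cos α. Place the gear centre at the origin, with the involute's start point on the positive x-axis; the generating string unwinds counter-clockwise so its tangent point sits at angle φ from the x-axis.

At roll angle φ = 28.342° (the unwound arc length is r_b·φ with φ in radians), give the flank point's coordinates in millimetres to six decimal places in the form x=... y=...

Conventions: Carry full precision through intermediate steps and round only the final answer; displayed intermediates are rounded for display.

recognized (one wheel, involute flank): single-mesh tooth geometry, m = 2.064, N = 42
pitch radius r_p = m·N/2 = 2.064·42/2 = 43.344000
base radius r_b = r_p·cos α = 43.344000·cos 15.157° = 41.836192
roll angle φ = 28.342° = 0.49466122 rad
x = r_b·(cos φ + φ·sin φ) = 46.645758
y = r_b·(sin φ − φ·cos φ) = 1.646988

x=46.645758 y=1.646988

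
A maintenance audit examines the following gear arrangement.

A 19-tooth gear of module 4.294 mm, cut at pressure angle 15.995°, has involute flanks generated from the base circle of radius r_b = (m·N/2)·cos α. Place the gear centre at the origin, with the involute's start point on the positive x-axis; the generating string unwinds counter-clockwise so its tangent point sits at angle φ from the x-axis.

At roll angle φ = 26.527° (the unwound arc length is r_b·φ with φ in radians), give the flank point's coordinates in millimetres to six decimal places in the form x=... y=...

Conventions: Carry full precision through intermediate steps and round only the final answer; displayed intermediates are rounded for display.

x=43.193980 y=1.269625

recognized (one wheel, involute flank): single-mesh tooth geometry, m = 4.294, N = 19
pitch radius r_p = m·N/2 = 4.294·19/2 = 40.793000
base radius r_b = r_p·cos α = 40.793000·cos 15.995° = 39.213729
roll angle φ = 26.527° = 0.46298349 rad
x = r_b·(cos φ + φ·sin φ) = 43.193980
y = r_b·(sin φ − φ·cos φ) = 1.269625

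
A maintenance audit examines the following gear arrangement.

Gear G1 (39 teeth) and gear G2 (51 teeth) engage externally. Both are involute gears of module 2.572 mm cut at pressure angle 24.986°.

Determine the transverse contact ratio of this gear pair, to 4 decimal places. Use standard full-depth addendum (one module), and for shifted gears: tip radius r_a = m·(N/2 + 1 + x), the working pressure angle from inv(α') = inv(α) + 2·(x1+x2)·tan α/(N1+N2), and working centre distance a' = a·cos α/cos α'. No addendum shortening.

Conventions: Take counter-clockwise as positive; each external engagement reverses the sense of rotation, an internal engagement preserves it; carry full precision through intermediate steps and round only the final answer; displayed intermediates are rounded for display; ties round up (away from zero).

1.5238

single-mesh involute tooth geometry (39T engaging 51T at module 2.572)
base radii: r_b1 = 45.460139, r_b2 = 59.447873
tip radii: r_a1 = 52.726000, r_a2 = 68.158000
no profile shift: α' = α, a' = a
action lengths: √(r_a1²−r_b1²) = 26.709678, √(r_a2²−r_b2²) = 33.338616
base pitch p_b = π·m·cos α = 7.323961
CR = (26.709678 + 33.338616 − 115.740000·sin 24.98600°)/7.323961 = 1.523778
contact ratio ≈ 1.5238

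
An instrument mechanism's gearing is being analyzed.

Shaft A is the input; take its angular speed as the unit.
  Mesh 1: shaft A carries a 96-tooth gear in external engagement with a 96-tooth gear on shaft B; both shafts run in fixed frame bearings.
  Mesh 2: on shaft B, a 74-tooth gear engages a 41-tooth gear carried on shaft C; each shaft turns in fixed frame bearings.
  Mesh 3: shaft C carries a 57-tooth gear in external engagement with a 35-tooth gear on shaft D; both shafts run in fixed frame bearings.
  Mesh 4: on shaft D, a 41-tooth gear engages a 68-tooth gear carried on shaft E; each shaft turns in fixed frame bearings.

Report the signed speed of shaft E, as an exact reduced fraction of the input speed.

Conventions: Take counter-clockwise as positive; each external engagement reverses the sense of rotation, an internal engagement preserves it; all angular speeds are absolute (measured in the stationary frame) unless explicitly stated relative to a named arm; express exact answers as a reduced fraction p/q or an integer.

2109/1190

4-mesh fixed-axis compound train (all bearings frame-fixed)
mesh 1 [96T→96T]: |ω|/ω_in = 1×96/96 = 1, sense flips to −
mesh 2 [74T→41T]: |ω|/ω_in = 1×74/41 = 74/41, sense flips to +
mesh 3 [57T→35T]: |ω|/ω_in = (74/41)×57/35 = 4218/1435, sense flips to −
mesh 4 [41T→68T]: |ω|/ω_in = (4218/1435)×41/68 = 2109/1190, sense flips to +
signed output speed (× input speed) = 2109/1190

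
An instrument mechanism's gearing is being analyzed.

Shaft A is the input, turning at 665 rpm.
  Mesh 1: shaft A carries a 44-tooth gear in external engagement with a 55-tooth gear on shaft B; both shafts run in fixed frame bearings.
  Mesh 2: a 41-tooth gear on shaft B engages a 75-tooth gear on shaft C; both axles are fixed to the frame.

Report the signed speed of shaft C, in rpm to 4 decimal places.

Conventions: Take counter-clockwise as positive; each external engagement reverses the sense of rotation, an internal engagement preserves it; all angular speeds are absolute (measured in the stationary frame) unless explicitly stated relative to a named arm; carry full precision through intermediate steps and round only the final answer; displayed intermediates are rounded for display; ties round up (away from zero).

class = fixed-axis compound train [2 meshes; 2 ratios multiply, 2 sense flips]
mesh 1 [44T→55T]: ω = 665.0000×44/55 = 532.0000 rpm, sense flips to −
mesh 2 [41T→75T]: ω = 532.0000×41/75 = 290.8267 rpm, sense flips to +
signed output speed = +290.8267 rpm

+290.8267 rpm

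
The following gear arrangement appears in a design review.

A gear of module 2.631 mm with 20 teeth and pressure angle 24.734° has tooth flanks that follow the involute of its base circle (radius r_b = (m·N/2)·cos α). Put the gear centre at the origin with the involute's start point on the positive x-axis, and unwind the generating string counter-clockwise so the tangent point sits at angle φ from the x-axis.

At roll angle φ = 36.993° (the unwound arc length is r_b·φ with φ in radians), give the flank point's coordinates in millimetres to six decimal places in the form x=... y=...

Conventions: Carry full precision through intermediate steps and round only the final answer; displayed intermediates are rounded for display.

single-mesh involute tooth geometry (20T wheel at module 2.631)
pitch radius r_p = m·N/2 = 2.631·20/2 = 26.310000
base radius r_b = r_p·cos α = 26.310000·cos 24.734° = 23.896322
roll angle φ = 36.993° = 0.64564965 rad
x = r_b·(cos φ + φ·sin φ) = 28.369897
y = r_b·(sin φ − φ·cos φ) = 2.055830

x=28.369897 y=2.055830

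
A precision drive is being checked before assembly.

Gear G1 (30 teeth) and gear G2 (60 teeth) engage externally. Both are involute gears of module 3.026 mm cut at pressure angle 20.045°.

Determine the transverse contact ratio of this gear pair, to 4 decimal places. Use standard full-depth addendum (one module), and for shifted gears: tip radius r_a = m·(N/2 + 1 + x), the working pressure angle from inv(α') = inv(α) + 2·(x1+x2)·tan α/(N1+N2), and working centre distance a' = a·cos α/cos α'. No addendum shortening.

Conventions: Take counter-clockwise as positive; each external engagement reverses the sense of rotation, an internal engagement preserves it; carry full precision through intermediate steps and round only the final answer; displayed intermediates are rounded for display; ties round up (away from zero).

recognized (one external pair, fixed centres): single-mesh tooth geometry, m = 3.026, N1 = 30, N2 = 60
base radii: r_b1 = 42.640442, r_b2 = 85.280884
tip radii: r_a1 = 48.416000, r_a2 = 93.806000
no profile shift: α' = α, a' = a
action lengths: √(r_a1²−r_b1²) = 22.932548, √(r_a2²−r_b2²) = 39.073474
base pitch p_b = π·m·cos α = 8.930593
CR = (22.932548 + 39.073474 − 136.170000·sin 20.04500°)/8.930593 = 1.716869
contact ratio ≈ 1.7169

1.7169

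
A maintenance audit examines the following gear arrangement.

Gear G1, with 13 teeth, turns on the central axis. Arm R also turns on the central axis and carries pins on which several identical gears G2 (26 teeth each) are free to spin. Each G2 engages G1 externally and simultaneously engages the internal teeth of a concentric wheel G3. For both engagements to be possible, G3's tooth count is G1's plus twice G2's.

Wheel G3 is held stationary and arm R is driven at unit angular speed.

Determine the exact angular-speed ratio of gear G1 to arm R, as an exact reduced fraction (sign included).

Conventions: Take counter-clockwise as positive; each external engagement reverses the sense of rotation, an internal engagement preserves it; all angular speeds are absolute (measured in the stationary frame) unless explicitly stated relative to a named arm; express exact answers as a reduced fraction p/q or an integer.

6

topology: planetary set — G1 13T / G2 26T / G3 65T, arm = carrier (Willis)
ring teeth: 13 + 2·26 = 65
13(ω_sun−ω_arm) = −65(ω_ring−ω_arm),  ω_ring = 0, ω_arm = 1
ω_sun = 1 − (65/13)(0−1) = 6
ω_out/ω_in = 6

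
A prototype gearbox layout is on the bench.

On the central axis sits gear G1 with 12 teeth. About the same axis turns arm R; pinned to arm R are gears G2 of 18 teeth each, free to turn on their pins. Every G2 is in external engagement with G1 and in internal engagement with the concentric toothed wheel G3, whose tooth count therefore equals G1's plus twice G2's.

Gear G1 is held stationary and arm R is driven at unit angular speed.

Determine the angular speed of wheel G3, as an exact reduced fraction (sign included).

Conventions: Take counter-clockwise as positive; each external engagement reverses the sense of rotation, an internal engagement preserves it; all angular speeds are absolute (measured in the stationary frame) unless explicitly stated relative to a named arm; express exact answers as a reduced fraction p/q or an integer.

planetary set (12T centre, 18T on arm, 48T internal) — Willis relation
ring teeth: 12 + 2·18 = 48
12(ω_sun−ω_arm) = −48(ω_ring−ω_arm),  ω_sun = 0, ω_arm = 1
ω_ring = 1 − (12/48)(0−1) = 5/4
exact speed ratio = 5/4

5/4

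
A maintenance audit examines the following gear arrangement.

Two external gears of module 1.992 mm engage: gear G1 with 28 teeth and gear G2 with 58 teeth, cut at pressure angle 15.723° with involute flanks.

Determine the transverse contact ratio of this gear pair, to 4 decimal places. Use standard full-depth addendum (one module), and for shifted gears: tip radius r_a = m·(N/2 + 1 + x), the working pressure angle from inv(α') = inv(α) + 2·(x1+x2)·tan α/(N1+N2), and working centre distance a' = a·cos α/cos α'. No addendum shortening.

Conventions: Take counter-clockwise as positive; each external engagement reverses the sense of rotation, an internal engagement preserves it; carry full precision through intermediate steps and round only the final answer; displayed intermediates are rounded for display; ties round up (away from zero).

class = single-mesh tooth geometry [involute pair 28T × 58T, m = 1.992]
base radii: r_b1 = 26.844516, r_b2 = 55.606497
tip radii: r_a1 = 29.880000, r_a2 = 59.760000
no profile shift: α' = α, a' = a
action lengths: √(r_a1²−r_b1²) = 13.121980, √(r_a2²−r_b2²) = 21.890068
base pitch p_b = π·m·cos α = 6.023895
CR = (13.121980 + 21.890068 − 85.656000·sin 15.72300°)/6.023895 = 1.958931
contact ratio ≈ 1.9589

1.9589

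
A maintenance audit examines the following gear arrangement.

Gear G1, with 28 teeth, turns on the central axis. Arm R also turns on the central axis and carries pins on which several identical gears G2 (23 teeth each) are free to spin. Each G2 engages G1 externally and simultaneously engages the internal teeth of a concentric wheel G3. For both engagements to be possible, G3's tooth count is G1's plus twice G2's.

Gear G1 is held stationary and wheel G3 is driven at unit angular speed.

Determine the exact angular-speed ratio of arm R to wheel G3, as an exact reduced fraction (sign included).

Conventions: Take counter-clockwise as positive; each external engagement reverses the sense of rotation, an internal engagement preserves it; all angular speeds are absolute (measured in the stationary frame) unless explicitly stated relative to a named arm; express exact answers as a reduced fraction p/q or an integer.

planetary set (28T centre, 23T on arm, 74T internal) — Willis relation
ring teeth: 28 + 2·23 = 74
28(ω_sun−ω_arm) = −74(ω_ring−ω_arm),  ω_sun = 0, ω_ring = 1
28(0−ω_arm) = −74(1−ω_arm)  ⇒  102·ω_arm = 74  ⇒  ω_arm = 37/51
ω_out/ω_in = 37/51

37/51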